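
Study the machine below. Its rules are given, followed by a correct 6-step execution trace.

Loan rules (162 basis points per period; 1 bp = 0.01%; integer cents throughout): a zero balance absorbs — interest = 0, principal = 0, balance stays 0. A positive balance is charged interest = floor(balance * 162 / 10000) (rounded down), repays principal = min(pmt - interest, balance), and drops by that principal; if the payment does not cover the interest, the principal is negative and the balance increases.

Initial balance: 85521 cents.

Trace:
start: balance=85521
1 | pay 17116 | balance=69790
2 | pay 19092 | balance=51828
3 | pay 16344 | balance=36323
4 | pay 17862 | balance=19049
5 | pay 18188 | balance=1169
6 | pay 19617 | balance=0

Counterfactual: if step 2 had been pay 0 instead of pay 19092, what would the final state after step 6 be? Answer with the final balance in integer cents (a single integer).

1929

(re-executing from step 2 with the substitution; state before step 2: balance=69790)
2 | pay 0 | balance=70920
3 | pay 16344 | balance=55724
4 | pay 17862 | balance=38764
5 | pay 18188 | balance=21203
6 | pay 19617 | balance=1929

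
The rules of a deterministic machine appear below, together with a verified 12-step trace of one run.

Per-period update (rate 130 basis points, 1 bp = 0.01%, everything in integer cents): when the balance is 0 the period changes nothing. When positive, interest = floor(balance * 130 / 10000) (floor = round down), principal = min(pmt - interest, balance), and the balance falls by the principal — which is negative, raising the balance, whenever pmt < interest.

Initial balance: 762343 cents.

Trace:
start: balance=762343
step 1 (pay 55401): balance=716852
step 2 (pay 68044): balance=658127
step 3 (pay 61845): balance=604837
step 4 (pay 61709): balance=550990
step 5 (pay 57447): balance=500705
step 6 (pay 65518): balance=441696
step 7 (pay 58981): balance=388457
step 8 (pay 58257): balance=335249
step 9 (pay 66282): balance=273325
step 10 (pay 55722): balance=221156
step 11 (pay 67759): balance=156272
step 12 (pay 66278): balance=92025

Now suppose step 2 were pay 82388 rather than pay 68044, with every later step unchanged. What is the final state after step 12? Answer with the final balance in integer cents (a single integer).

75704

(re-executing from step 2 with the substitution; state before step 2: balance=716852)
step 2 (pay 82388): balance=643783
step 3 (pay 61845): balance=590307
step 4 (pay 61709): balance=536271
step 5 (pay 57447): balance=485795
step 6 (pay 65518): balance=426592
step 7 (pay 58981): balance=373156
step 8 (pay 58257): balance=319750
step 9 (pay 66282): balance=257624
step 10 (pay 55722): balance=205251
step 11 (pay 67759): balance=140160
step 12 (pay 66278): balance=75704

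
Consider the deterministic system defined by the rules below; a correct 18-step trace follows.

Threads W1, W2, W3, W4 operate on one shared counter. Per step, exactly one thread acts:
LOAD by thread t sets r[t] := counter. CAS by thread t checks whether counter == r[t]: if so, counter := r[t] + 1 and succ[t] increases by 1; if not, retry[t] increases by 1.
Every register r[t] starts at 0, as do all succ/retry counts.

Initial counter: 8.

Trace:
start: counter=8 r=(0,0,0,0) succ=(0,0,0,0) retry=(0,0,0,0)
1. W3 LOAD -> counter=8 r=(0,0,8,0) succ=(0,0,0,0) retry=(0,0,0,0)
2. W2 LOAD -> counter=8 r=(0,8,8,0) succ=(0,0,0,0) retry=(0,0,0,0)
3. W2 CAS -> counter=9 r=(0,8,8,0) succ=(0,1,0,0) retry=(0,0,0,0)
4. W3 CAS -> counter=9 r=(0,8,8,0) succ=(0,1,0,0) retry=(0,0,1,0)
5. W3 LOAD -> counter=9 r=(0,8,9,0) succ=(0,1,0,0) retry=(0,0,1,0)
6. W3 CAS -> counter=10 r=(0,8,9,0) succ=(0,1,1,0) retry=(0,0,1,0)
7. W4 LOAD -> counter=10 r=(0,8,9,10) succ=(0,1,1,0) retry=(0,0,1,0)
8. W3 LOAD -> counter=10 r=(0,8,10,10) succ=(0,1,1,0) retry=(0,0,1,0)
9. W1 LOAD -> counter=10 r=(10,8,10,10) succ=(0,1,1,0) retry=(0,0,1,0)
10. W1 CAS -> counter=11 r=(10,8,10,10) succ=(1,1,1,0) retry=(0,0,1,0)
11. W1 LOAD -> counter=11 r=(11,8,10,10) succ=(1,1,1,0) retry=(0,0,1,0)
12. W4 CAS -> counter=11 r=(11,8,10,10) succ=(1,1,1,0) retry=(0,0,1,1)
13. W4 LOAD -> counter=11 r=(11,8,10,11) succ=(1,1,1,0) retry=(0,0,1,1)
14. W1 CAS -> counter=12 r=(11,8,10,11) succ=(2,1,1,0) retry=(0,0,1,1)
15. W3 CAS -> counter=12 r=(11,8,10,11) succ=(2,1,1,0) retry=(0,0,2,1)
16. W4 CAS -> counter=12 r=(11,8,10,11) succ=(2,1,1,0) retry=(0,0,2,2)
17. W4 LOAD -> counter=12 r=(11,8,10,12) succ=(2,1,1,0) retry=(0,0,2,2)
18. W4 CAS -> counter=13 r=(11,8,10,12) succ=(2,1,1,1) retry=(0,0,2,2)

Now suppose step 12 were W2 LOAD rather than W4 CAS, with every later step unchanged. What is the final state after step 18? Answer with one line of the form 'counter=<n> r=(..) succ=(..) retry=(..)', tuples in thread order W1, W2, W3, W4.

(re-executing from step 12 with the substitution; state before step 12: counter=11 r=(11,8,10,10) succ=(1,1,1,0) retry=(0,0,1,0))
12. W2 LOAD -> counter=11 r=(11,11,10,10) succ=(1,1,1,0) retry=(0,0,1,0)
13. W4 LOAD -> counter=11 r=(11,11,10,11) succ=(1,1,1,0) retry=(0,0,1,0)
14. W1 CAS -> counter=12 r=(11,11,10,11) succ=(2,1,1,0) retry=(0,0,1,0)
15. W3 CAS -> counter=12 r=(11,11,10,11) succ=(2,1,1,0) retry=(0,0,2,0)
16. W4 CAS -> counter=12 r=(11,11,10,11) succ=(2,1,1,0) retry=(0,0,2,1)
17. W4 LOAD -> counter=12 r=(11,11,10,12) succ=(2,1,1,0) retry=(0,0,2,1)
18. W4 CAS -> counter=13 r=(11,11,10,12) succ=(2,1,1,1) retry=(0,0,2,1)

counter=13 r=(11,11,10,12) succ=(2,1,1,1) retry=(0,0,2,1)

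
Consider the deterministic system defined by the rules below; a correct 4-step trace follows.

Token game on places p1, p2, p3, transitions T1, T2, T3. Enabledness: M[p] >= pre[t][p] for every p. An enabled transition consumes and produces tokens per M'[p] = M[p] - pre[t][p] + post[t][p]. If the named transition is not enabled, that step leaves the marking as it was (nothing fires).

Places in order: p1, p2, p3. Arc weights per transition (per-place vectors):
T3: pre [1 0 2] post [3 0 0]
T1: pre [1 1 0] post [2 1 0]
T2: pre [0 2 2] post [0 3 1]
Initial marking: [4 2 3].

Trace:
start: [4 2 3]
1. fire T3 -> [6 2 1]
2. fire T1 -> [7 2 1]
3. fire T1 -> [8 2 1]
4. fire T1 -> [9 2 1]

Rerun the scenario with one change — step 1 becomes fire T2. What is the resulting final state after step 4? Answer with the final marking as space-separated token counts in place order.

7 3 2

(re-executing from step 1 with the substitution; state before step 1: [4 2 3])
1. fire T2 -> [4 3 2]
2. fire T1 -> [5 3 2]
3. fire T1 -> [6 3 2]
4. fire T1 -> [7 3 2]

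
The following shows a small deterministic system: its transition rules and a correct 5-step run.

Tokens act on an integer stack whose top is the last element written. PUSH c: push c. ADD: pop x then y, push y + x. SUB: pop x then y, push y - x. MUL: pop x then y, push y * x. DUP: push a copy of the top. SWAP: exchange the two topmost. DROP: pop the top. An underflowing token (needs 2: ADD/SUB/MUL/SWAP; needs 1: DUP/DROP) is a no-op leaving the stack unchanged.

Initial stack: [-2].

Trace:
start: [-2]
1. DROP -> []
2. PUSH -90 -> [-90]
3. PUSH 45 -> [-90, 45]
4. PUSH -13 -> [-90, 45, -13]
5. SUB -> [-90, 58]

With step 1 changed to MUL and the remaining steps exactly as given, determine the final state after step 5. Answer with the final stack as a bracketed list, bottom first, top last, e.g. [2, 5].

(re-executing from step 1 with the substitution; state before step 1: [-2])
1. MUL -> [-2]
2. PUSH -90 -> [-2, -90]
3. PUSH 45 -> [-2, -90, 45]
4. PUSH -13 -> [-2, -90, 45, -13]
5. SUB -> [-2, -90, 58]

[-2, -90, 58]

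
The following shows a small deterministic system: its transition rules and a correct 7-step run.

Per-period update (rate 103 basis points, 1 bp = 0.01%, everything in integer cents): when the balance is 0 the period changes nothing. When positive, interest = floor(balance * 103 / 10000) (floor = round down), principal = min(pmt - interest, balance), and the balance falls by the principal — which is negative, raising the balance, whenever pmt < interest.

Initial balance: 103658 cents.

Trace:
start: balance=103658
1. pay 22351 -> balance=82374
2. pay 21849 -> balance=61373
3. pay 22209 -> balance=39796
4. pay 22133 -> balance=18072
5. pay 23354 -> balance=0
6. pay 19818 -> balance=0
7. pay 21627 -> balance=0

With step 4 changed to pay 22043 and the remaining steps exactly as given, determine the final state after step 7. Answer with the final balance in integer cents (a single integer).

0

(re-executing from step 4 with the substitution; state before step 4: balance=39796)
4. pay 22043 -> balance=18162
5. pay 23354 -> balance=0
6. pay 19818 -> balance=0
7. pay 21627 -> balance=0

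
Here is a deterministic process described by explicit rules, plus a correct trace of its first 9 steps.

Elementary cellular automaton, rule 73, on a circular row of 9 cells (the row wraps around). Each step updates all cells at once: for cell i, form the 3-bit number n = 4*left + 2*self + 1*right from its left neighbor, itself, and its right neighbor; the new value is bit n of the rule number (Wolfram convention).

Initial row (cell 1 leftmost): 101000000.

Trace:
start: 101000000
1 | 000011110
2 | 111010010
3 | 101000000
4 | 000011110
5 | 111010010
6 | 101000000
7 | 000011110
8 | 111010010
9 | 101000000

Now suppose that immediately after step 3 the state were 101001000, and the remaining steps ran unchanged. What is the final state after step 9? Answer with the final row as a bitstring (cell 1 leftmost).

state after step 3 := 101001000
4 | 000000010
5 | 111111000
6 | 100001010
7 | 001100000
8 | 101101111
9 | 101101000

101101000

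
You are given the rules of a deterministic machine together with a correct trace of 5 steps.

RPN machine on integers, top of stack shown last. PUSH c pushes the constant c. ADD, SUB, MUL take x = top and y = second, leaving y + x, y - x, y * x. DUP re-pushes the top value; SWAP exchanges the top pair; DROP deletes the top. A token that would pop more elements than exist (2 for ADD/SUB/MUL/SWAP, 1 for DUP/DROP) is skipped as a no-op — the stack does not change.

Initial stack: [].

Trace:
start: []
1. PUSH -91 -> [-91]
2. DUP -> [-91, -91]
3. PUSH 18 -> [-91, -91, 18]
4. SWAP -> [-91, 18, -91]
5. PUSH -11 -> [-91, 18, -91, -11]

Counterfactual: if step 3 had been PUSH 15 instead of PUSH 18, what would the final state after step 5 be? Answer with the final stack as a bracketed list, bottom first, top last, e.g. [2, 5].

(re-executing from step 3 with the substitution; state before step 3: [-91, -91])
3. PUSH 15 -> [-91, -91, 15]
4. SWAP -> [-91, 15, -91]
5. PUSH -11 -> [-91, 15, -91, -11]

[-91, 15, -91, -11]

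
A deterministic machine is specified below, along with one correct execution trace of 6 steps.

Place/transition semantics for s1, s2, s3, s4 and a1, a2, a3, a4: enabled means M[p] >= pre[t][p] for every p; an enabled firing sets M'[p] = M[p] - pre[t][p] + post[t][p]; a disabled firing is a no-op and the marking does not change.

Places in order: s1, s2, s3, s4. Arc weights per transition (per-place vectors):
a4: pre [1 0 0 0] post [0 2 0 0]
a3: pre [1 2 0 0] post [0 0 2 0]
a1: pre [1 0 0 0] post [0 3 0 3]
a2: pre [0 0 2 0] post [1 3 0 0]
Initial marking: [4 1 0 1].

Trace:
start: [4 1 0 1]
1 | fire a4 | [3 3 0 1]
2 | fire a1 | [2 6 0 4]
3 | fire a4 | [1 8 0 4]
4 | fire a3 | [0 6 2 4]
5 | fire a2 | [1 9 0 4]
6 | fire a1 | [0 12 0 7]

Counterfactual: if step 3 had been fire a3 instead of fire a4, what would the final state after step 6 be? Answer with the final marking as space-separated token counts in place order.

(re-executing from step 3 with the substitution; state before step 3: [2 6 0 4])
3 | fire a3 | [1 4 2 4]
4 | fire a3 | [0 2 4 4]
5 | fire a2 | [1 5 2 4]
6 | fire a1 | [0 8 2 7]

0 8 2 7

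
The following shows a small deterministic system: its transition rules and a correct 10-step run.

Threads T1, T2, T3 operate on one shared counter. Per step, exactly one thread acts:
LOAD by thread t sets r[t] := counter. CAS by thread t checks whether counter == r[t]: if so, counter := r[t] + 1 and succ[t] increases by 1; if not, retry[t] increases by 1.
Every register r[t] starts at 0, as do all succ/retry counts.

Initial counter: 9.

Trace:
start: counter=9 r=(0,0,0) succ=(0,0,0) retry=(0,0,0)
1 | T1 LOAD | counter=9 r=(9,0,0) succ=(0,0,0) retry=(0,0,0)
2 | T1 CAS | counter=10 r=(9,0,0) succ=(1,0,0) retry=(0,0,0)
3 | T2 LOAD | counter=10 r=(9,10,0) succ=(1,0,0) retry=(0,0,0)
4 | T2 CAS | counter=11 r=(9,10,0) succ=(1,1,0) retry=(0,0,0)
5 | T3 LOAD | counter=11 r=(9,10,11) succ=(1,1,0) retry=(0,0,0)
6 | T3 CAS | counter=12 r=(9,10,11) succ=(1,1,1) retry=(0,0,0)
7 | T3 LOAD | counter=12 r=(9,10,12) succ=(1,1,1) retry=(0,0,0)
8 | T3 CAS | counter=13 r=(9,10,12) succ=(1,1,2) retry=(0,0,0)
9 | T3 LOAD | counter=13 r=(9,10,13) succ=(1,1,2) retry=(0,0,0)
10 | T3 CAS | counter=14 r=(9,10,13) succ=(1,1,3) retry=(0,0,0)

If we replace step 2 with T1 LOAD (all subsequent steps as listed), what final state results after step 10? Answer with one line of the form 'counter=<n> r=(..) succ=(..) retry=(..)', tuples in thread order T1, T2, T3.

(re-executing from step 2 with the substitution; state before step 2: counter=9 r=(9,0,0) succ=(0,0,0) retry=(0,0,0))
2 | T1 LOAD | counter=9 r=(9,0,0) succ=(0,0,0) retry=(0,0,0)
3 | T2 LOAD | counter=9 r=(9,9,0) succ=(0,0,0) retry=(0,0,0)
4 | T2 CAS | counter=10 r=(9,9,0) succ=(0,1,0) retry=(0,0,0)
5 | T3 LOAD | counter=10 r=(9,9,10) succ=(0,1,0) retry=(0,0,0)
6 | T3 CAS | counter=11 r=(9,9,10) succ=(0,1,1) retry=(0,0,0)
7 | T3 LOAD | counter=11 r=(9,9,11) succ=(0,1,1) retry=(0,0,0)
8 | T3 CAS | counter=12 r=(9,9,11) succ=(0,1,2) retry=(0,0,0)
9 | T3 LOAD | counter=12 r=(9,9,12) succ=(0,1,2) retry=(0,0,0)
10 | T3 CAS | counter=13 r=(9,9,12) succ=(0,1,3) retry=(0,0,0)

counter=13 r=(9,9,12) succ=(0,1,3) retry=(0,0,0)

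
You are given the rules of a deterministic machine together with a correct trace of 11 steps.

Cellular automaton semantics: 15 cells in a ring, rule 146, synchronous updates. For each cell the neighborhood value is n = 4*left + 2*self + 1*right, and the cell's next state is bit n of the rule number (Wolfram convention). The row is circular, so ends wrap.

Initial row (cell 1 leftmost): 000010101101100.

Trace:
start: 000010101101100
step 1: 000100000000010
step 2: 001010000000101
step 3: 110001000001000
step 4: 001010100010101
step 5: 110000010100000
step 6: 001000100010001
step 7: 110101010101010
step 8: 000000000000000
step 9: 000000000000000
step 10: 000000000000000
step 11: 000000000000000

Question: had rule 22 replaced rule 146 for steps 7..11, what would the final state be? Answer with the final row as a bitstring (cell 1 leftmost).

(re-executing steps 7..11 under rule 22; state before step 7: 001000100010001)
step 7: 111101110111011
step 8: 000000000000000
step 9: 000000000000000
step 10: 000000000000000
step 11: 000000000000000

000000000000000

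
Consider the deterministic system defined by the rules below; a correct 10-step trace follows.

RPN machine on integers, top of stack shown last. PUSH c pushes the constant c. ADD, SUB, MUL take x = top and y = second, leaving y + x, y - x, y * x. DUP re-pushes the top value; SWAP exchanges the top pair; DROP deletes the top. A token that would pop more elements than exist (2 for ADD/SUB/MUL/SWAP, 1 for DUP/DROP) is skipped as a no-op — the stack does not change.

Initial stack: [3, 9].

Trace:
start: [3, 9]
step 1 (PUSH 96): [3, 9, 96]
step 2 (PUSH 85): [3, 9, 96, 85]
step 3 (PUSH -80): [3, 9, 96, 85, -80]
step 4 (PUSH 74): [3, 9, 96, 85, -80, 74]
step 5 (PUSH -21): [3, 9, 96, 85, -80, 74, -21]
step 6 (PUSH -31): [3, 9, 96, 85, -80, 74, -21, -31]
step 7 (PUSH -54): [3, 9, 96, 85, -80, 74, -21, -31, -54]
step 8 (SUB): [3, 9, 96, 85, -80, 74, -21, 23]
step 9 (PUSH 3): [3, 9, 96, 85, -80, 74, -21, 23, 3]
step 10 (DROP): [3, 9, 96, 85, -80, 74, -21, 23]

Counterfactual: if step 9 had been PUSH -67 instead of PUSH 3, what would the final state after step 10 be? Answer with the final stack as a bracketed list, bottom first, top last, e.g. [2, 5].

(re-executing from step 9 with the substitution; state before step 9: [3, 9, 96, 85, -80, 74, -21, 23])
step 9 (PUSH -67): [3, 9, 96, 85, -80, 74, -21, 23, -67]
step 10 (DROP): [3, 9, 96, 85, -80, 74, -21, 23]

[3, 9, 96, 85, -80, 74, -21, 23]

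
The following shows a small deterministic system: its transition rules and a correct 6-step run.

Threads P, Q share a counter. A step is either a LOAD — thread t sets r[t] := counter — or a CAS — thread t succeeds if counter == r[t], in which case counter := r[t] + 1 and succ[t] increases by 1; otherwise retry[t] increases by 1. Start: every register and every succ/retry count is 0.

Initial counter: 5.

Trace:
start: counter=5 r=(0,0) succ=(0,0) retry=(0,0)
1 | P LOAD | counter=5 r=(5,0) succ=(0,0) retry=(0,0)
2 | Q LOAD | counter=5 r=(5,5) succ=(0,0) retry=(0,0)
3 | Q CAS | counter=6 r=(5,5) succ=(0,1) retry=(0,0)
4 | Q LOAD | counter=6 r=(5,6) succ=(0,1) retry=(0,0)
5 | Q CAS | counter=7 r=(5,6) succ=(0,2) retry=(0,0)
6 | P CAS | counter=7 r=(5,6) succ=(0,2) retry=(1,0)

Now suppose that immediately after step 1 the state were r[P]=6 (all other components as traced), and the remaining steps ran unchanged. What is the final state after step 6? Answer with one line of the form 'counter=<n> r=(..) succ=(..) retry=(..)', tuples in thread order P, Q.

counter=7 r=(6,6) succ=(0,2) retry=(1,0)

state after step 1 := counter=5 r=(6,0) succ=(0,0) retry=(0,0)
2 | Q LOAD | counter=5 r=(6,5) succ=(0,0) retry=(0,0)
3 | Q CAS | counter=6 r=(6,5) succ=(0,1) retry=(0,0)
4 | Q LOAD | counter=6 r=(6,6) succ=(0,1) retry=(0,0)
5 | Q CAS | counter=7 r=(6,6) succ=(0,2) retry=(0,0)
6 | P CAS | counter=7 r=(6,6) succ=(0,2) retry=(1,0)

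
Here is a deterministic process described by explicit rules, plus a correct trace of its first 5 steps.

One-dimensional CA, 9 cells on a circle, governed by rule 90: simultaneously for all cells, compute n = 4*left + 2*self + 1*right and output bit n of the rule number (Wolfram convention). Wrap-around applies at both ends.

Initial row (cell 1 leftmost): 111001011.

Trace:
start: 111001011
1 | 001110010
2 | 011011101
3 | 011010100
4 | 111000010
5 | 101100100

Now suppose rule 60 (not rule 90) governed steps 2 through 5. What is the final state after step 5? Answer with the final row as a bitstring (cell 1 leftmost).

000110101

(re-executing steps 2..5 under rule 60; state before step 2: 001110010)
2 | 001001011
3 | 101101110
4 | 111011001
5 | 000110101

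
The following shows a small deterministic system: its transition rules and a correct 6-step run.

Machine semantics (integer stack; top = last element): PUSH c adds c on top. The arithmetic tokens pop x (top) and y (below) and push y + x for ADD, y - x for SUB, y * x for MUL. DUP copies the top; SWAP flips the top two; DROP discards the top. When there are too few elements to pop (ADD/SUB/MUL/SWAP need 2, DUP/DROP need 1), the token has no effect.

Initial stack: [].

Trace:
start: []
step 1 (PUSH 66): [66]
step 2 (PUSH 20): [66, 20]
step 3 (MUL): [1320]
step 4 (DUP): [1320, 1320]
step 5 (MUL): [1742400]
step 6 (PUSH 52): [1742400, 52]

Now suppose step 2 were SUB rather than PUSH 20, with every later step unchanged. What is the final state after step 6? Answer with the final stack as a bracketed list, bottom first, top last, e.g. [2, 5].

[4356, 52]

(re-executing from step 2 with the substitution; state before step 2: [66])
step 2 (SUB): [66]
step 3 (MUL): [66]
step 4 (DUP): [66, 66]
step 5 (MUL): [4356]
step 6 (PUSH 52): [4356, 52]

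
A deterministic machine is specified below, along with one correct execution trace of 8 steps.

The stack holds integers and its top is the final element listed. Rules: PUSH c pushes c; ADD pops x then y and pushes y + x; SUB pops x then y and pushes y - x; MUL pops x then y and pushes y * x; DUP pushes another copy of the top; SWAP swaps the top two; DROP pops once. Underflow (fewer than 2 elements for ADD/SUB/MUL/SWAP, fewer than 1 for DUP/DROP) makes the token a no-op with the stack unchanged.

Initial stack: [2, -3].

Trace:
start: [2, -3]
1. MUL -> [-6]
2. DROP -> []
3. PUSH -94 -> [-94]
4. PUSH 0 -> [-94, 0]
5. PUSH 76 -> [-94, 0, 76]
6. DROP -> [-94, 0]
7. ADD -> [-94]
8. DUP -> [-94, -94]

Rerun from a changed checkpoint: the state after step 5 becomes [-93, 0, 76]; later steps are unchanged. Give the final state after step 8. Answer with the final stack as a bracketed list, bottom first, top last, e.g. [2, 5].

state after step 5 := [-93, 0, 76]
6. DROP -> [-93, 0]
7. ADD -> [-93]
8. DUP -> [-93, -93]

[-93, -93]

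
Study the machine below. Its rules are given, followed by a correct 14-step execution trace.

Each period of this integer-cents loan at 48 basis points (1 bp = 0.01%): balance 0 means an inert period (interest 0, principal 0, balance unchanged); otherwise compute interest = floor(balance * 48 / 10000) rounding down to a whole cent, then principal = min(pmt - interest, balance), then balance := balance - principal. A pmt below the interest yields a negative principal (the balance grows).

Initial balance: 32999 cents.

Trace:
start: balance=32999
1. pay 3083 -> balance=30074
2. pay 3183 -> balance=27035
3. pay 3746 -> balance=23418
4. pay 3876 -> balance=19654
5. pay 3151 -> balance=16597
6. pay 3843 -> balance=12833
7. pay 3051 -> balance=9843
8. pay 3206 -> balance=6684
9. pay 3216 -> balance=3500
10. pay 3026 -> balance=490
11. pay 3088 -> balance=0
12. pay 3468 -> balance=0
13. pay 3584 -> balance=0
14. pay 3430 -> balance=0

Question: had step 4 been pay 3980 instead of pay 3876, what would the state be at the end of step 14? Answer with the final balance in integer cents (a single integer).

(re-executing from step 4 with the substitution; state before step 4: balance=23418)
4. pay 3980 -> balance=19550
5. pay 3151 -> balance=16492
6. pay 3843 -> balance=12728
7. pay 3051 -> balance=9738
8. pay 3206 -> balance=6578
9. pay 3216 -> balance=3393
10. pay 3026 -> balance=383
11. pay 3088 -> balance=0
12. pay 3468 -> balance=0
13. pay 3584 -> balance=0
14. pay 3430 -> balance=0

0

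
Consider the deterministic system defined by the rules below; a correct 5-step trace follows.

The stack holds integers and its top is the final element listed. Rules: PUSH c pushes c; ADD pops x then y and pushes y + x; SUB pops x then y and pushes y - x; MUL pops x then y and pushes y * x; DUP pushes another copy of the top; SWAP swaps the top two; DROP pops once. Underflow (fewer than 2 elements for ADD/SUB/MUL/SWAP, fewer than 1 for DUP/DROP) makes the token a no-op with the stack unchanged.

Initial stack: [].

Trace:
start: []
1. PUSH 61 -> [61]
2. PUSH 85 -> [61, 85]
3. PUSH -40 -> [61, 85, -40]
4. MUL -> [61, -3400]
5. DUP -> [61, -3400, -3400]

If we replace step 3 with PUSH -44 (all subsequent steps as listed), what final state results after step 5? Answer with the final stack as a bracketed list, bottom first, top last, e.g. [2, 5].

[61, -3740, -3740]

(re-executing from step 3 with the substitution; state before step 3: [61, 85])
3. PUSH -44 -> [61, 85, -44]
4. MUL -> [61, -3740]
5. DUP -> [61, -3740, -3740]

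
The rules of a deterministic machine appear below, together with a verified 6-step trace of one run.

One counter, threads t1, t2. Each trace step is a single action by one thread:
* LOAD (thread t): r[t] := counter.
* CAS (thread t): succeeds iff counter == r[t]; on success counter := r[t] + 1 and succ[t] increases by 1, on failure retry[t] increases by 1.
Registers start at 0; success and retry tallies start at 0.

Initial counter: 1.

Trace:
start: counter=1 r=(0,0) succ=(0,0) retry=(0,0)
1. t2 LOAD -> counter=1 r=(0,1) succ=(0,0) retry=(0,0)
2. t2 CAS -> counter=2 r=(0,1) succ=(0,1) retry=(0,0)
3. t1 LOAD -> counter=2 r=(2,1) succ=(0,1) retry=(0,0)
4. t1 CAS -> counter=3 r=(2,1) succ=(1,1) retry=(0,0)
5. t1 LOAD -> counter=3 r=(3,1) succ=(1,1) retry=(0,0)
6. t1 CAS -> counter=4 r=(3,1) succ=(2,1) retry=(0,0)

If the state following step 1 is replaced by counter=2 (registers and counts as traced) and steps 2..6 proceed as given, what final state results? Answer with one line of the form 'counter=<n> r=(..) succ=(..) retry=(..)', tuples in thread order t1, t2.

counter=4 r=(3,1) succ=(2,0) retry=(0,1)

state after step 1 := counter=2 r=(0,1) succ=(0,0) retry=(0,0)
2. t2 CAS -> counter=2 r=(0,1) succ=(0,0) retry=(0,1)
3. t1 LOAD -> counter=2 r=(2,1) succ=(0,0) retry=(0,1)
4. t1 CAS -> counter=3 r=(2,1) succ=(1,0) retry=(0,1)
5. t1 LOAD -> counter=3 r=(3,1) succ=(1,0) retry=(0,1)
6. t1 CAS -> counter=4 r=(3,1) succ=(2,0) retry=(0,1)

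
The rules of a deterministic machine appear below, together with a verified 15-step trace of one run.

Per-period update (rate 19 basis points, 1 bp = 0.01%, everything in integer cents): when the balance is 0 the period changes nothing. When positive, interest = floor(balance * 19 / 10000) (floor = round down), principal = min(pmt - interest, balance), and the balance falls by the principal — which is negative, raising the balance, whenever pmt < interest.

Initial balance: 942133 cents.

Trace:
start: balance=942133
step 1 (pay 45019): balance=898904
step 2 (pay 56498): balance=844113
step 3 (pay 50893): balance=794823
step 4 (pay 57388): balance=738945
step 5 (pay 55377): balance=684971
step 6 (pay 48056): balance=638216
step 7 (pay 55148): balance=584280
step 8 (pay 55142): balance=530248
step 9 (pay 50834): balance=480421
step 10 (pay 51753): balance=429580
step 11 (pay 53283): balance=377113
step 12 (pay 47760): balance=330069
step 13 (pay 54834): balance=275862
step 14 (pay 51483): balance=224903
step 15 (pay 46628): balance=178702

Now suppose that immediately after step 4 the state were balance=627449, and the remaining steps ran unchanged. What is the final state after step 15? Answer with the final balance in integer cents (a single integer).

state after step 4 := balance=627449
step 5 (pay 55377): balance=573264
step 6 (pay 48056): balance=526297
step 7 (pay 55148): balance=472148
step 8 (pay 55142): balance=417903
step 9 (pay 50834): balance=367863
step 10 (pay 51753): balance=316808
step 11 (pay 53283): balance=264126
step 12 (pay 47760): balance=216867
step 13 (pay 54834): balance=162445
step 14 (pay 51483): balance=111270
step 15 (pay 46628): balance=64853

64853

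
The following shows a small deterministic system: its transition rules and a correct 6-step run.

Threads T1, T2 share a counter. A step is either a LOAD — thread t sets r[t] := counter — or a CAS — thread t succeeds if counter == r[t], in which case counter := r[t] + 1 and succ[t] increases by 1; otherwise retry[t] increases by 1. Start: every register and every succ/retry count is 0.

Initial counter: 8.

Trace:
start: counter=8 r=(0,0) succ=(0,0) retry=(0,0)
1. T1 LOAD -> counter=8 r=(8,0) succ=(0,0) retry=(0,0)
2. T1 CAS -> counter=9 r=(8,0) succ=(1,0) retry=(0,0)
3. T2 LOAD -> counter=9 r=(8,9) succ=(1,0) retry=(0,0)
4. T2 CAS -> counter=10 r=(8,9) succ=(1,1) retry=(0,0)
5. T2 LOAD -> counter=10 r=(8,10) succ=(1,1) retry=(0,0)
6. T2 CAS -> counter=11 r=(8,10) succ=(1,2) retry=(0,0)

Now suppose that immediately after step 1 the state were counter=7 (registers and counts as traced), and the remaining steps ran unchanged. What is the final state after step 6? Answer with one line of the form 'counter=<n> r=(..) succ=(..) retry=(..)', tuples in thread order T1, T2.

counter=9 r=(8,8) succ=(0,2) retry=(1,0)

state after step 1 := counter=7 r=(8,0) succ=(0,0) retry=(0,0)
2. T1 CAS -> counter=7 r=(8,0) succ=(0,0) retry=(1,0)
3. T2 LOAD -> counter=7 r=(8,7) succ=(0,0) retry=(1,0)
4. T2 CAS -> counter=8 r=(8,7) succ=(0,1) retry=(1,0)
5. T2 LOAD -> counter=8 r=(8,8) succ=(0,1) retry=(1,0)
6. T2 CAS -> counter=9 r=(8,8) succ=(0,2) retry=(1,0)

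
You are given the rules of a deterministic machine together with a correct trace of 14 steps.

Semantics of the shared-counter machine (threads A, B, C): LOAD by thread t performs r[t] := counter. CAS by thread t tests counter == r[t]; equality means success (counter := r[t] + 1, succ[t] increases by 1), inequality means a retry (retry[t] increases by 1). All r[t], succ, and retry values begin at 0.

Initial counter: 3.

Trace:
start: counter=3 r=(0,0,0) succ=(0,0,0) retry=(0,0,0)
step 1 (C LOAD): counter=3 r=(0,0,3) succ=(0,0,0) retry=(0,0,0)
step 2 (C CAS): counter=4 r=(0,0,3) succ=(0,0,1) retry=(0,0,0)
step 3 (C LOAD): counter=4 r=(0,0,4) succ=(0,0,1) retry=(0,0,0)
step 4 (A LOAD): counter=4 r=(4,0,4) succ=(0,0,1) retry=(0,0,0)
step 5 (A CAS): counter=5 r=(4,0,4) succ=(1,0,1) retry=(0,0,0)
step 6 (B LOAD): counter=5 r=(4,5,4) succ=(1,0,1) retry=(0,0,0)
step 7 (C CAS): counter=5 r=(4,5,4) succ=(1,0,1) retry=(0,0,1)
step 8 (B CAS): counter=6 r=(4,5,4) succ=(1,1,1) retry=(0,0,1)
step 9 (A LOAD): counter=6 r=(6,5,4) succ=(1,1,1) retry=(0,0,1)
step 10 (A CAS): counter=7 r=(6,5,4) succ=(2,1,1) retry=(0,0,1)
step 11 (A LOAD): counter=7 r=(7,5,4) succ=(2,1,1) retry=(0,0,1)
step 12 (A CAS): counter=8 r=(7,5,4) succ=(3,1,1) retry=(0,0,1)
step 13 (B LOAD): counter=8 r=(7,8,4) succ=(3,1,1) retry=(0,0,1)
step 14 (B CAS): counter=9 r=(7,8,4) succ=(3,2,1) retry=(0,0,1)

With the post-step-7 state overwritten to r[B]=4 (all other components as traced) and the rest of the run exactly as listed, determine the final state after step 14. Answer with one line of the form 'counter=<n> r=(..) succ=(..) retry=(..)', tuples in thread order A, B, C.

counter=8 r=(6,7,4) succ=(3,1,1) retry=(0,1,1)

state after step 7 := counter=5 r=(4,4,4) succ=(1,0,1) retry=(0,0,1)
step 8 (B CAS): counter=5 r=(4,4,4) succ=(1,0,1) retry=(0,1,1)
step 9 (A LOAD): counter=5 r=(5,4,4) succ=(1,0,1) retry=(0,1,1)
step 10 (A CAS): counter=6 r=(5,4,4) succ=(2,0,1) retry=(0,1,1)
step 11 (A LOAD): counter=6 r=(6,4,4) succ=(2,0,1) retry=(0,1,1)
step 12 (A CAS): counter=7 r=(6,4,4) succ=(3,0,1) retry=(0,1,1)
step 13 (B LOAD): counter=7 r=(6,7,4) succ=(3,0,1) retry=(0,1,1)
step 14 (B CAS): counter=8 r=(6,7,4) succ=(3,1,1) retry=(0,1,1)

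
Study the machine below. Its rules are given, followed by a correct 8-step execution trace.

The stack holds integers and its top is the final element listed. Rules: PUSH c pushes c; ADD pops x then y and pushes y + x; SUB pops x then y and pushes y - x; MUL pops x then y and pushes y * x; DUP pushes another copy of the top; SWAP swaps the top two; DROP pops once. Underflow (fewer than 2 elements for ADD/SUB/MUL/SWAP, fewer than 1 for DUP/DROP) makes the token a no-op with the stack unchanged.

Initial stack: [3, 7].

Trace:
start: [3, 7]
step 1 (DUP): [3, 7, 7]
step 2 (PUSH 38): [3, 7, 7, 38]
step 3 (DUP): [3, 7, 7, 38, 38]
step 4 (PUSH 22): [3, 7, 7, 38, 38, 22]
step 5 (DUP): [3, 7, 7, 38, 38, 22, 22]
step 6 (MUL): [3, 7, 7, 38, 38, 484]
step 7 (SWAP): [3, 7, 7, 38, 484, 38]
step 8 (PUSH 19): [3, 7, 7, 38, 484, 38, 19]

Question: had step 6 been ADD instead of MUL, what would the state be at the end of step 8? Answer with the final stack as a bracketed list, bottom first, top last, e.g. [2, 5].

(re-executing from step 6 with the substitution; state before step 6: [3, 7, 7, 38, 38, 22, 22])
step 6 (ADD): [3, 7, 7, 38, 38, 44]
step 7 (SWAP): [3, 7, 7, 38, 44, 38]
step 8 (PUSH 19): [3, 7, 7, 38, 44, 38, 19]

[3, 7, 7, 38, 44, 38, 19]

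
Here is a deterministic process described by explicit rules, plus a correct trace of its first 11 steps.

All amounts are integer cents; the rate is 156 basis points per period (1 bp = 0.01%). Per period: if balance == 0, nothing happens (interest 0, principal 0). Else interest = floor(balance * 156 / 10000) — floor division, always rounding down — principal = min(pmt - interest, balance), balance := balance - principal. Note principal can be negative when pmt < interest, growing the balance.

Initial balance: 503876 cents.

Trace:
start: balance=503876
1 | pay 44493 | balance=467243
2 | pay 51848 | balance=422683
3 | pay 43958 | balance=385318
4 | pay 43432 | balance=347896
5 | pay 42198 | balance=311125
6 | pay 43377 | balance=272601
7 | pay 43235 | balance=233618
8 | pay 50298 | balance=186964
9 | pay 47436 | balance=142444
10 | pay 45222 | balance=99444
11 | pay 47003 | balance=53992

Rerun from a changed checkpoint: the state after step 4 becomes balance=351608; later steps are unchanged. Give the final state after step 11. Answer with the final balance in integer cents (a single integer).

58129

state after step 4 := balance=351608
5 | pay 42198 | balance=314895
6 | pay 43377 | balance=276430
7 | pay 43235 | balance=237507
8 | pay 50298 | balance=190914
9 | pay 47436 | balance=146456
10 | pay 45222 | balance=103518
11 | pay 47003 | balance=58129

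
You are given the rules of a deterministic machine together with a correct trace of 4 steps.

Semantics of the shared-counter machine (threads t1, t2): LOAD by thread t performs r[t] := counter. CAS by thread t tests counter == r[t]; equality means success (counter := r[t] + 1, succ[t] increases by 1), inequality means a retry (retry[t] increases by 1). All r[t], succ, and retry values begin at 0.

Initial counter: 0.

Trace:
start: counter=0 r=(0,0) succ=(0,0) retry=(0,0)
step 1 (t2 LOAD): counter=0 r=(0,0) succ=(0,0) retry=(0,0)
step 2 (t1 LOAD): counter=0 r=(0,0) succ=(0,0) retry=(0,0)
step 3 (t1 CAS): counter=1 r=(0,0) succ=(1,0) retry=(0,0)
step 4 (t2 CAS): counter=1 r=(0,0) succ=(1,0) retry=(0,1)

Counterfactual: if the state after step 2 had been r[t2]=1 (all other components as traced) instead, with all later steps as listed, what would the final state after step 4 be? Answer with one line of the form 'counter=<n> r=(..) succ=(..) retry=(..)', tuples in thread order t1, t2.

state after step 2 := counter=0 r=(0,1) succ=(0,0) retry=(0,0)
step 3 (t1 CAS): counter=1 r=(0,1) succ=(1,0) retry=(0,0)
step 4 (t2 CAS): counter=2 r=(0,1) succ=(1,1) retry=(0,0)

counter=2 r=(0,1) succ=(1,1) retry=(0,0)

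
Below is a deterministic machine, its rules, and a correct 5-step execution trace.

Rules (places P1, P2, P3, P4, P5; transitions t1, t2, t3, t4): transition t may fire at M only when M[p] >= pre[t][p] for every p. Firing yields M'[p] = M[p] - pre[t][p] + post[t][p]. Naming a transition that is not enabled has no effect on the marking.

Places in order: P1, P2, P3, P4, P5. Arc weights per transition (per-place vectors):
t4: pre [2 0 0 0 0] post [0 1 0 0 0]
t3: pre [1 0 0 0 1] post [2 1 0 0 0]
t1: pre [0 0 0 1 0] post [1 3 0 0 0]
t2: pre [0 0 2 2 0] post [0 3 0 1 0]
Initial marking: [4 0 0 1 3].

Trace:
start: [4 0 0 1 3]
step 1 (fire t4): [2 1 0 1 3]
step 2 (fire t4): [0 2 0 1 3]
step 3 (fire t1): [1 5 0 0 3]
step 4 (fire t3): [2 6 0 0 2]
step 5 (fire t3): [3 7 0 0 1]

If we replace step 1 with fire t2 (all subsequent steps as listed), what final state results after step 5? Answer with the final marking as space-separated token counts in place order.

(re-executing from step 1 with the substitution; state before step 1: [4 0 0 1 3])
step 1 (fire t2): [4 0 0 1 3]
step 2 (fire t4): [2 1 0 1 3]
step 3 (fire t1): [3 4 0 0 3]
step 4 (fire t3): [4 5 0 0 2]
step 5 (fire t3): [5 6 0 0 1]

5 6 0 0 1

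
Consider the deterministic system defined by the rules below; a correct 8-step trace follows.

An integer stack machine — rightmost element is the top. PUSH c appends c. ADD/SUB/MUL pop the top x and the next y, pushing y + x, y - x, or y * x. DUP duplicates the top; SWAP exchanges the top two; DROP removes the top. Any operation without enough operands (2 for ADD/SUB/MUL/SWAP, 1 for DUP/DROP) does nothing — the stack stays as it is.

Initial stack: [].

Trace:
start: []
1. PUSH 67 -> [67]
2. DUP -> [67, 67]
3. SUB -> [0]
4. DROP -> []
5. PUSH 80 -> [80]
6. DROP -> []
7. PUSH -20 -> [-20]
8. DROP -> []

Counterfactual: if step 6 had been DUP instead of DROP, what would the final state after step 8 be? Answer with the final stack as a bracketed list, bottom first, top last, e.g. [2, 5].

[80, 80]

(re-executing from step 6 with the substitution; state before step 6: [80])
6. DUP -> [80, 80]
7. PUSH -20 -> [80, 80, -20]
8. DROP -> [80, 80]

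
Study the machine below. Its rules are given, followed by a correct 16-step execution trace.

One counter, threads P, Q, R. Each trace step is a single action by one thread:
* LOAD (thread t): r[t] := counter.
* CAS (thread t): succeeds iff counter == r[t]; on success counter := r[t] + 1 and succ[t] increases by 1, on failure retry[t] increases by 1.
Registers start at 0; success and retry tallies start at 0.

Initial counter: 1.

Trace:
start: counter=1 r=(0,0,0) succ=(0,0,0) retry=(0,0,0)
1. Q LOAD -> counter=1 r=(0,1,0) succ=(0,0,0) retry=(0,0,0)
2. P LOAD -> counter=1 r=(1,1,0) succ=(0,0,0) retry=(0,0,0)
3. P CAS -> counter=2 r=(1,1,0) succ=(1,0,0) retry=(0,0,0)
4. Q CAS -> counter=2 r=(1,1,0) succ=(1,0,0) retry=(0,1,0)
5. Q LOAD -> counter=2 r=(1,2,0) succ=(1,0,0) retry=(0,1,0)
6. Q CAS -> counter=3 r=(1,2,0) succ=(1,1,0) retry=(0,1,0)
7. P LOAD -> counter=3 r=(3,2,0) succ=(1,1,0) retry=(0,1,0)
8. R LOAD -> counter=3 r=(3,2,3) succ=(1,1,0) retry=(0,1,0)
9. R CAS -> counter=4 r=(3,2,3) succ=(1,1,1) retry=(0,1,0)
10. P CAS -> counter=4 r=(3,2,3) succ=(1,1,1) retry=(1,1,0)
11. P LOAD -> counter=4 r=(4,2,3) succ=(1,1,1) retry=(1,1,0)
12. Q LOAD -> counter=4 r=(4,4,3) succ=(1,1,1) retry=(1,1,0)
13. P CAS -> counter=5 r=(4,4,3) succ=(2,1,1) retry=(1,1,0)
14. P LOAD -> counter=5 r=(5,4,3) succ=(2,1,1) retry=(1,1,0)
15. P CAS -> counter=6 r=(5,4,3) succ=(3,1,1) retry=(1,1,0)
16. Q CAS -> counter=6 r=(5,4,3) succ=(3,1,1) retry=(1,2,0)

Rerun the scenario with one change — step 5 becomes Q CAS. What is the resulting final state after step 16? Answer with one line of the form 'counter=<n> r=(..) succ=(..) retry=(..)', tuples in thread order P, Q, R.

counter=5 r=(4,3,2) succ=(3,0,1) retry=(1,4,0)

(re-executing from step 5 with the substitution; state before step 5: counter=2 r=(1,1,0) succ=(1,0,0) retry=(0,1,0))
5. Q CAS -> counter=2 r=(1,1,0) succ=(1,0,0) retry=(0,2,0)
6. Q CAS -> counter=2 r=(1,1,0) succ=(1,0,0) retry=(0,3,0)
7. P LOAD -> counter=2 r=(2,1,0) succ=(1,0,0) retry=(0,3,0)
8. R LOAD -> counter=2 r=(2,1,2) succ=(1,0,0) retry=(0,3,0)
9. R CAS -> counter=3 r=(2,1,2) succ=(1,0,1) retry=(0,3,0)
10. P CAS -> counter=3 r=(2,1,2) succ=(1,0,1) retry=(1,3,0)
11. P LOAD -> counter=3 r=(3,1,2) succ=(1,0,1) retry=(1,3,0)
12. Q LOAD -> counter=3 r=(3,3,2) succ=(1,0,1) retry=(1,3,0)
13. P CAS -> counter=4 r=(3,3,2) succ=(2,0,1) retry=(1,3,0)
14. P LOAD -> counter=4 r=(4,3,2) succ=(2,0,1) retry=(1,3,0)
15. P CAS -> counter=5 r=(4,3,2) succ=(3,0,1) retry=(1,3,0)
16. Q CAS -> counter=5 r=(4,3,2) succ=(3,0,1) retry=(1,4,0)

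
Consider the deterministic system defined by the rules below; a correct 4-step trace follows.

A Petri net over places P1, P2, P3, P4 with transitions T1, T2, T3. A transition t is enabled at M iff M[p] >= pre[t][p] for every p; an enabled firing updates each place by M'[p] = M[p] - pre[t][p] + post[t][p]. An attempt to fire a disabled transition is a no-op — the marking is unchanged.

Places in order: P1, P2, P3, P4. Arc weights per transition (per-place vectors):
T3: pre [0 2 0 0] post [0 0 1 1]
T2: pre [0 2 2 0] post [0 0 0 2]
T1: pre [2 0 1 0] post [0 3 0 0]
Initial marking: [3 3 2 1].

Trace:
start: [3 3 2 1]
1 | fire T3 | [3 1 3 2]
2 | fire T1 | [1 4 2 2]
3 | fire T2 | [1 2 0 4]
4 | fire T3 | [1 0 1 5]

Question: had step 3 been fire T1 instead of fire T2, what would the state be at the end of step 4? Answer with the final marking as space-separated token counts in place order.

1 2 3 3

(re-executing from step 3 with the substitution; state before step 3: [1 4 2 2])
3 | fire T1 | [1 4 2 2]
4 | fire T3 | [1 2 3 3]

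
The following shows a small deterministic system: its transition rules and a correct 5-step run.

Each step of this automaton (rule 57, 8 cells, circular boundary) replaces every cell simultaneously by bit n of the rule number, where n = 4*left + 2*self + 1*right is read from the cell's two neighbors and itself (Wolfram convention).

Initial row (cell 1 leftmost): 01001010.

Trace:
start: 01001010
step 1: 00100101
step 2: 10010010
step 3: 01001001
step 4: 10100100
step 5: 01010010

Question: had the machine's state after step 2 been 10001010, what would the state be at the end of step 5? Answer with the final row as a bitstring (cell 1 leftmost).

state after step 2 := 10001010
step 3: 01100101
step 4: 11010010
step 5: 10101001

10101001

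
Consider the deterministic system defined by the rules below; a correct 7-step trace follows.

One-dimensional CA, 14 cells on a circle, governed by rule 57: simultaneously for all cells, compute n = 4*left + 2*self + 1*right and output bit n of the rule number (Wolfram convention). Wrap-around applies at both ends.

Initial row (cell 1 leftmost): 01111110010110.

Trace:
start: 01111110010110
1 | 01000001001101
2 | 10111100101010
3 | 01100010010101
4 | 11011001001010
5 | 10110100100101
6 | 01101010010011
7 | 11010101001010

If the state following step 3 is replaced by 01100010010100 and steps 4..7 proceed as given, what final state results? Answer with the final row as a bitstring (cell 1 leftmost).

11010101001010

state after step 3 := 01100010010100
4 | 01011001001011
5 | 10110100100110
6 | 01101010010101
7 | 11010101001010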